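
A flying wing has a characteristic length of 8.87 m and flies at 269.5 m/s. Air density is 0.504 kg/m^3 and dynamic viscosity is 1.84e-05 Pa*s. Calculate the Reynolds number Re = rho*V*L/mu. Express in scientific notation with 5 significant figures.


Step 1: Numerator = rho * V * L = 0.504 * 269.5 * 8.87 = 1204.79436
Step 2: Re = 1204.79436 / 1.84e-05
Step 3: Re = 6.5478e+07

6.5478e+07


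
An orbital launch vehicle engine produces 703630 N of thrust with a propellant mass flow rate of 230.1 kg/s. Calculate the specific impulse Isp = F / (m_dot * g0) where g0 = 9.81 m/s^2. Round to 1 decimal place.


Step 1: m_dot * g0 = 230.1 * 9.81 = 2257.28
Step 2: Isp = 703630 / 2257.28 = 311.7 s

311.7


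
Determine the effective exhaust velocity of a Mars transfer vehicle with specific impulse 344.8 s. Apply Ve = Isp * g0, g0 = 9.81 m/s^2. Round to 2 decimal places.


Step 1: Ve = Isp * g0 = 344.8 * 9.81
Step 2: Ve = 3382.49 m/s

3382.49


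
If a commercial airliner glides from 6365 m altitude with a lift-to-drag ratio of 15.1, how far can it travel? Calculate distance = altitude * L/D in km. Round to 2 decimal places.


Step 1: Glide distance = altitude * L/D = 6365 * 15.1 = 96111.5 m
Step 2: Convert to km: 96111.5 / 1000 = 96.11 km

96.11


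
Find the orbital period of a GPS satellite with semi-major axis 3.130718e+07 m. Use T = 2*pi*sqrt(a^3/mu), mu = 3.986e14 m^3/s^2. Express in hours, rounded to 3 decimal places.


Step 1: a^3 / mu = 3.068540e+22 / 3.986e14 = 7.698295e+07
Step 2: sqrt(7.698295e+07) = 8773.9929 s
Step 3: T = 2*pi * 8773.9929 = 55128.62 s
Step 4: T in hours = 55128.62 / 3600 = 15.314 hours

15.314


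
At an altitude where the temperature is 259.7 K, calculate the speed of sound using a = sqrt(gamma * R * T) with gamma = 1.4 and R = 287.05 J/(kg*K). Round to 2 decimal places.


Step 1: gamma * R * T = 1.4 * 287.05 * 259.7 = 104365.639
Step 2: a = sqrt(104365.639) = 323.06 m/s

323.06


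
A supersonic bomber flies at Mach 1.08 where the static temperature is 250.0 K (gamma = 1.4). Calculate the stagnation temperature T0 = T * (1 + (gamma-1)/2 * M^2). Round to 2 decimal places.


Step 1: (gamma-1)/2 = 0.2
Step 2: M^2 = 1.1664
Step 3: 1 + 0.2 * 1.1664 = 1.23328
Step 4: T0 = 250.0 * 1.23328 = 308.32 K

308.32


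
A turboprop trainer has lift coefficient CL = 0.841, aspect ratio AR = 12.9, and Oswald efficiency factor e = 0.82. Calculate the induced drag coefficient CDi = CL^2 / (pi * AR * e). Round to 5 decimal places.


Step 1: CL^2 = 0.841^2 = 0.707281
Step 2: pi * AR * e = 3.14159 * 12.9 * 0.82 = 33.231767
Step 3: CDi = 0.707281 / 33.231767 = 0.02128

0.02128


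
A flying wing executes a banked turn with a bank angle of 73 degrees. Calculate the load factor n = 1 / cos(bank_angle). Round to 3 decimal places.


Step 1: Convert 73 degrees to radians = 1.27409
Step 2: cos(73 deg) = 0.292372
Step 3: n = 1 / 0.292372 = 3.420

3.420


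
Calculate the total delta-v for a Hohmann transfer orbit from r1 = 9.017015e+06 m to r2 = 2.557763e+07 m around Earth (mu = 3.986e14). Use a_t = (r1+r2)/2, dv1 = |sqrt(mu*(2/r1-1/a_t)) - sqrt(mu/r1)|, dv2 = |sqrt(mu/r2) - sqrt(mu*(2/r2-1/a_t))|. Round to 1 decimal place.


Step 1: Transfer semi-major axis a_t = (9.017015e+06 + 2.557763e+07) / 2 = 1.729732e+07 m
Step 2: v1 (circular at r1) = sqrt(mu/r1) = 6648.71 m/s
Step 3: v_t1 = sqrt(mu*(2/r1 - 1/a_t)) = 8084.96 m/s
Step 4: dv1 = |8084.96 - 6648.71| = 1436.25 m/s
Step 5: v2 (circular at r2) = 3947.65 m/s, v_t2 = 2850.23 m/s
Step 6: dv2 = |3947.65 - 2850.23| = 1097.42 m/s
Step 7: Total delta-v = 1436.25 + 1097.42 = 2533.7 m/s

2533.7


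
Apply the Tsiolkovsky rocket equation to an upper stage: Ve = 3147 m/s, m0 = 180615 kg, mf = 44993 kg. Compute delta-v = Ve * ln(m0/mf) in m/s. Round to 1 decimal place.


Step 1: Mass ratio m0/mf = 180615 / 44993 = 4.014291
Step 2: ln(4.014291) = 1.389861
Step 3: delta-v = 3147 * 1.389861 = 4373.9 m/s

4373.9


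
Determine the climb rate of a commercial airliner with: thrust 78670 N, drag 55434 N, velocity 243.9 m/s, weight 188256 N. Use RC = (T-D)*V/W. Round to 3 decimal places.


Step 1: Excess thrust = T - D = 78670 - 55434 = 23236 N
Step 2: Excess power = 23236 * 243.9 = 5667260.4 W
Step 3: RC = 5667260.4 / 188256 = 30.104 m/s

30.104


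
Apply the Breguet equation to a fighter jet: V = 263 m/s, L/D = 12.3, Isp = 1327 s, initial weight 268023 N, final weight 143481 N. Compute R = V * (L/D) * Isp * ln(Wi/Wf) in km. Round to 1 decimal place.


Step 1: Coefficient = V * (L/D) * Isp = 263 * 12.3 * 1327 = 4292712.3 m
Step 2: Wi/Wf = 268023 / 143481 = 1.868003
Step 3: ln(1.868003) = 0.62487
Step 4: R = 4292712.3 * 0.62487 = 2682387.9 m = 2682.4 km

2682.4


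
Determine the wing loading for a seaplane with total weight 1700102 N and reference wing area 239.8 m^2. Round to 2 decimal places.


Step 1: Wing loading = W / S = 1700102 / 239.8
Step 2: Wing loading = 7089.67 N/m^2

7089.67


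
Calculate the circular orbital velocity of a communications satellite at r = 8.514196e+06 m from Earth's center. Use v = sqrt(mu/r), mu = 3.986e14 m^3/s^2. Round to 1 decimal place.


Step 1: mu / r = 3.986e14 / 8.514196e+06 = 46815929.537
Step 2: v = sqrt(46815929.537) = 6842.2 m/s

6842.2


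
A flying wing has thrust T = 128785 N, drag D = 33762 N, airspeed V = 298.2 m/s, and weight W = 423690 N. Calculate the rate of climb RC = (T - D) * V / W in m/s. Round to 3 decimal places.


Step 1: Excess thrust = T - D = 128785 - 33762 = 95023 N
Step 2: Excess power = 95023 * 298.2 = 28335858.6 W
Step 3: RC = 28335858.6 / 423690 = 66.879 m/s

66.879


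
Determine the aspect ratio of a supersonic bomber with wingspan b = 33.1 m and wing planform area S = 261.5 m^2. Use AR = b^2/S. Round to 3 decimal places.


Step 1: b^2 = 33.1^2 = 1095.61
Step 2: AR = 1095.61 / 261.5 = 4.190

4.190


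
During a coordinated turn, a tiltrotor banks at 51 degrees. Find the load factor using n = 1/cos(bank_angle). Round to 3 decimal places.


Step 1: Convert 51 degrees to radians = 0.890118
Step 2: cos(51 deg) = 0.62932
Step 3: n = 1 / 0.62932 = 1.589

1.589


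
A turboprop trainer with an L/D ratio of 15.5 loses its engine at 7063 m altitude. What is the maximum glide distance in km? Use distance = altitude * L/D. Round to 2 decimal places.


Step 1: Glide distance = altitude * L/D = 7063 * 15.5 = 109476.5 m
Step 2: Convert to km: 109476.5 / 1000 = 109.48 km

109.48


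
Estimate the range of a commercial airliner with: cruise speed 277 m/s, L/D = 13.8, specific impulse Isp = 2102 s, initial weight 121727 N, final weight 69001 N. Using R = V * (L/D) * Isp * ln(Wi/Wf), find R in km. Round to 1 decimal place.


Step 1: Coefficient = V * (L/D) * Isp = 277 * 13.8 * 2102 = 8035105.2 m
Step 2: Wi/Wf = 121727 / 69001 = 1.764134
Step 3: ln(1.764134) = 0.56766
Step 4: R = 8035105.2 * 0.56766 = 4561206.5 m = 4561.2 km

4561.2


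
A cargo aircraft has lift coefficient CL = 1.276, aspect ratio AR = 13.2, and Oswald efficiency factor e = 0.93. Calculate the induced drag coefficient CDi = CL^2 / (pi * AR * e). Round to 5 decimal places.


Step 1: CL^2 = 1.276^2 = 1.628176
Step 2: pi * AR * e = 3.14159 * 13.2 * 0.93 = 38.566191
Step 3: CDi = 1.628176 / 38.566191 = 0.04222

0.04222


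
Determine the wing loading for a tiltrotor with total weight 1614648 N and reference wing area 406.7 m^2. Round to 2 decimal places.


Step 1: Wing loading = W / S = 1614648 / 406.7
Step 2: Wing loading = 3970.12 N/m^2

3970.12


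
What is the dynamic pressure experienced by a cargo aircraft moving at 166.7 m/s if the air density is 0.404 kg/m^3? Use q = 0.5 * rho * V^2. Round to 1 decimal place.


Step 1: V^2 = 166.7^2 = 27788.89
Step 2: q = 0.5 * 0.404 * 27788.89
Step 3: q = 5613.4 Pa

5613.4


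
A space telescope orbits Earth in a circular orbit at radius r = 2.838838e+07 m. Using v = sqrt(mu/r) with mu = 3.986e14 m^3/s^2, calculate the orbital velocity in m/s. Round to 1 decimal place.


Step 1: mu / r = 3.986e14 / 2.838838e+07 = 14040956.194
Step 2: v = sqrt(14040956.194) = 3747.1 m/s

3747.1


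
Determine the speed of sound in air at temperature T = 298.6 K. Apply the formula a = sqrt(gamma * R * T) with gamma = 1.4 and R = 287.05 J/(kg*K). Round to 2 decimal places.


Step 1: gamma * R * T = 1.4 * 287.05 * 298.6 = 119998.382
Step 2: a = sqrt(119998.382) = 346.41 m/s

346.41


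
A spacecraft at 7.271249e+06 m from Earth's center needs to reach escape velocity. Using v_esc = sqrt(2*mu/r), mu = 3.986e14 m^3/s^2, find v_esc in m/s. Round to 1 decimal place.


Step 1: 2*mu/r = 2 * 3.986e14 / 7.271249e+06 = 109637285.1487
Step 2: v_esc = sqrt(109637285.1487) = 10470.8 m/s

10470.8


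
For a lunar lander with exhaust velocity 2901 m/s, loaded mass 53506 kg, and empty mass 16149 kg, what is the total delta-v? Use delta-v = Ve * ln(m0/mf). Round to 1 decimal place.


Step 1: Mass ratio m0/mf = 53506 / 16149 = 3.31327
Step 2: ln(3.31327) = 1.197936
Step 3: delta-v = 2901 * 1.197936 = 3475.2 m/s

3475.2


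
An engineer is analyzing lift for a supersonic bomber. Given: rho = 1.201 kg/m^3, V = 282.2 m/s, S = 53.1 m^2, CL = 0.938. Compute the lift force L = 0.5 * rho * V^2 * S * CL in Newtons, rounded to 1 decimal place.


Step 1: Calculate dynamic pressure q = 0.5 * 1.201 * 282.2^2 = 0.5 * 1.201 * 79636.84 = 47821.9224 Pa
Step 2: Multiply by wing area and lift coefficient: L = 47821.9224 * 53.1 * 0.938
Step 3: L = 2539344.0805 * 0.938 = 2381904.7 N

2381904.7


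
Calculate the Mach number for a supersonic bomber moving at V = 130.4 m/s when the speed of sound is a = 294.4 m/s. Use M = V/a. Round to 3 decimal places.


Step 1: M = V / a = 130.4 / 294.4
Step 2: M = 0.443

0.443


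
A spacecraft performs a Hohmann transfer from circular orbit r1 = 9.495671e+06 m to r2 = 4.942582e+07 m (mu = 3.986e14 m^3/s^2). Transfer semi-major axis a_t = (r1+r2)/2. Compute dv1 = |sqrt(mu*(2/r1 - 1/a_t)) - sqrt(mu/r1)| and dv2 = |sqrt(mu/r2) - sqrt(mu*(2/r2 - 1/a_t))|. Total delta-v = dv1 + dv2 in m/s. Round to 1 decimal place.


Step 1: Transfer semi-major axis a_t = (9.495671e+06 + 4.942582e+07) / 2 = 2.946075e+07 m
Step 2: v1 (circular at r1) = sqrt(mu/r1) = 6478.97 m/s
Step 3: v_t1 = sqrt(mu*(2/r1 - 1/a_t)) = 8391.91 m/s
Step 4: dv1 = |8391.91 - 6478.97| = 1912.94 m/s
Step 5: v2 (circular at r2) = 2839.83 m/s, v_t2 = 1612.25 m/s
Step 6: dv2 = |2839.83 - 1612.25| = 1227.57 m/s
Step 7: Total delta-v = 1912.94 + 1227.57 = 3140.5 m/s

3140.5


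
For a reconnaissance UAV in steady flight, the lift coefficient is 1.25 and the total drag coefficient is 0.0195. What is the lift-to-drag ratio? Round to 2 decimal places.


Step 1: L/D = CL / CD = 1.25 / 0.0195
Step 2: L/D = 64.10

64.10


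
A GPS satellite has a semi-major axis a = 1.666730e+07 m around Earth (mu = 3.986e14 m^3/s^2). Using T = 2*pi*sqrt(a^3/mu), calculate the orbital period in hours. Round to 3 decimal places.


Step 1: a^3 / mu = 4.630157e+21 / 3.986e14 = 1.161605e+07
Step 2: sqrt(1.161605e+07) = 3408.2326 s
Step 3: T = 2*pi * 3408.2326 = 21414.56 s
Step 4: T in hours = 21414.56 / 3600 = 5.948 hours

5.948


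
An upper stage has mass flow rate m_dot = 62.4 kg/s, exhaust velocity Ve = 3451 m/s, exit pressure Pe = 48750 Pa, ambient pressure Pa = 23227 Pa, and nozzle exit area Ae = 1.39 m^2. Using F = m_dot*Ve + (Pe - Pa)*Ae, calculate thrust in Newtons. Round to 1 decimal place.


Step 1: Momentum thrust = m_dot * Ve = 62.4 * 3451 = 215342.4 N
Step 2: Pressure thrust = (Pe - Pa) * Ae = (48750 - 23227) * 1.39 = 35476.97 N
Step 3: Total thrust F = 215342.4 + 35476.97 = 250819.4 N

250819.4


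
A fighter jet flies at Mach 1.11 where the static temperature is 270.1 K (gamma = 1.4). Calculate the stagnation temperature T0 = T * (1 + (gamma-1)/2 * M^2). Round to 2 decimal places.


Step 1: (gamma-1)/2 = 0.2
Step 2: M^2 = 1.2321
Step 3: 1 + 0.2 * 1.2321 = 1.24642
Step 4: T0 = 270.1 * 1.24642 = 336.66 K

336.66


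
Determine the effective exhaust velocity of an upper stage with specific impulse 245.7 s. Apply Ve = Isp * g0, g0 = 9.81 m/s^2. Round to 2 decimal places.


Step 1: Ve = Isp * g0 = 245.7 * 9.81
Step 2: Ve = 2410.32 m/s

2410.32


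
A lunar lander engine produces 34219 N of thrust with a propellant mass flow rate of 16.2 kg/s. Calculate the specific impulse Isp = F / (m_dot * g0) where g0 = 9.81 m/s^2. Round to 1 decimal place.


Step 1: m_dot * g0 = 16.2 * 9.81 = 158.92
Step 2: Isp = 34219 / 158.92 = 215.3 s

215.3


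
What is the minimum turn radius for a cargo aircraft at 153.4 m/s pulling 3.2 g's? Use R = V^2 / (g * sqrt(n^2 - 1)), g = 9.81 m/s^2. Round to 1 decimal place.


Step 1: V^2 = 153.4^2 = 23531.56
Step 2: n^2 - 1 = 3.2^2 - 1 = 9.24
Step 3: sqrt(9.24) = 3.039737
Step 4: R = 23531.56 / (9.81 * 3.039737) = 789.1 m

789.1


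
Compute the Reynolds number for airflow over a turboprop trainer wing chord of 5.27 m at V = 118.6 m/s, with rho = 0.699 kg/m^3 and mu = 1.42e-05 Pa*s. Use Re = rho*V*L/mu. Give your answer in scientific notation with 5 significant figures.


Step 1: Numerator = rho * V * L = 0.699 * 118.6 * 5.27 = 436.890378
Step 2: Re = 436.890378 / 1.42e-05
Step 3: Re = 3.0767e+07

3.0767e+07


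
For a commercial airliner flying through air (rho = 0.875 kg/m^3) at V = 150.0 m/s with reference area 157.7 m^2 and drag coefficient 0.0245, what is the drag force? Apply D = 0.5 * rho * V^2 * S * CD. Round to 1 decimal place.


Step 1: Dynamic pressure q = 0.5 * 0.875 * 150.0^2 = 9843.75 Pa
Step 2: Drag D = q * S * CD = 9843.75 * 157.7 * 0.0245
Step 3: D = 38032.8 N

38032.8


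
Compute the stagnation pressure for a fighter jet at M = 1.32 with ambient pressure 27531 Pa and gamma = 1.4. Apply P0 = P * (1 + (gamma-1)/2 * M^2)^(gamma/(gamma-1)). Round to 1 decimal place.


Step 1: (gamma-1)/2 * M^2 = 0.2 * 1.7424 = 0.34848
Step 2: 1 + 0.34848 = 1.34848
Step 3: Exponent gamma/(gamma-1) = 3.5
Step 4: P0 = 27531 * 1.34848^3.5 = 78393.1 Pa

78393.1


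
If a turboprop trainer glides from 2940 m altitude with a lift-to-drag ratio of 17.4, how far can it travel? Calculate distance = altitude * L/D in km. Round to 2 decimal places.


Step 1: Glide distance = altitude * L/D = 2940 * 17.4 = 51156.0 m
Step 2: Convert to km: 51156.0 / 1000 = 51.16 km

51.16


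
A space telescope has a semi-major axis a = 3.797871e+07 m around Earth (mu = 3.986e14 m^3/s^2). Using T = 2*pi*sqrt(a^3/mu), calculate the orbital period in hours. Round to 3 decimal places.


Step 1: a^3 / mu = 5.477982e+22 / 3.986e14 = 1.374306e+08
Step 2: sqrt(1.374306e+08) = 11723.0783 s
Step 3: T = 2*pi * 11723.0783 = 73658.27 s
Step 4: T in hours = 73658.27 / 3600 = 20.461 hours

20.461


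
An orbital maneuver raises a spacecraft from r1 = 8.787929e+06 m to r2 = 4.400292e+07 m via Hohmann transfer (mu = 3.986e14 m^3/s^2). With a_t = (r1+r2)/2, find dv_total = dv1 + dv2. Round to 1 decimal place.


Step 1: Transfer semi-major axis a_t = (8.787929e+06 + 4.400292e+07) / 2 = 2.639542e+07 m
Step 2: v1 (circular at r1) = sqrt(mu/r1) = 6734.81 m/s
Step 3: v_t1 = sqrt(mu*(2/r1 - 1/a_t)) = 8695.64 m/s
Step 4: dv1 = |8695.64 - 6734.81| = 1960.83 m/s
Step 5: v2 (circular at r2) = 3009.73 m/s, v_t2 = 1736.63 m/s
Step 6: dv2 = |3009.73 - 1736.63| = 1273.1 m/s
Step 7: Total delta-v = 1960.83 + 1273.1 = 3233.9 m/s

3233.9


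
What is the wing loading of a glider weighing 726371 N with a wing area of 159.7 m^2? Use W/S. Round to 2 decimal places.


Step 1: Wing loading = W / S = 726371 / 159.7
Step 2: Wing loading = 4548.35 N/m^2

4548.35


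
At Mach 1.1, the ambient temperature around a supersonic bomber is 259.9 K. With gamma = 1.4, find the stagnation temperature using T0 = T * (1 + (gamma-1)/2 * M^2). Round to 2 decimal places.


Step 1: (gamma-1)/2 = 0.2
Step 2: M^2 = 1.21
Step 3: 1 + 0.2 * 1.21 = 1.242
Step 4: T0 = 259.9 * 1.242 = 322.80 K

322.80


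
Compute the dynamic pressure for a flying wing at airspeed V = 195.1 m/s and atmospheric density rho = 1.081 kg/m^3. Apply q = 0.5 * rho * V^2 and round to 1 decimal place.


Step 1: V^2 = 195.1^2 = 38064.01
Step 2: q = 0.5 * 1.081 * 38064.01
Step 3: q = 20573.6 Pa

20573.6


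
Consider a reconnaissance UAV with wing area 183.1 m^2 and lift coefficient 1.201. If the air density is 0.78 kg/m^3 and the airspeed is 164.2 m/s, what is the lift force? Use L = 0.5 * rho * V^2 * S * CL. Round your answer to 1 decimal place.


Step 1: Calculate dynamic pressure q = 0.5 * 0.78 * 164.2^2 = 0.5 * 0.78 * 26961.64 = 10515.0396 Pa
Step 2: Multiply by wing area and lift coefficient: L = 10515.0396 * 183.1 * 1.201
Step 3: L = 1925303.7508 * 1.201 = 2312289.8 N

2312289.8


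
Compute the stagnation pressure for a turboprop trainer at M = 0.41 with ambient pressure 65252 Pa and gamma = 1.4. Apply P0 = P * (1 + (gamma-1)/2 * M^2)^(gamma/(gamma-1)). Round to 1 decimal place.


Step 1: (gamma-1)/2 * M^2 = 0.2 * 0.1681 = 0.03362
Step 2: 1 + 0.03362 = 1.03362
Step 3: Exponent gamma/(gamma-1) = 3.5
Step 4: P0 = 65252 * 1.03362^3.5 = 73258.3 Pa

73258.3


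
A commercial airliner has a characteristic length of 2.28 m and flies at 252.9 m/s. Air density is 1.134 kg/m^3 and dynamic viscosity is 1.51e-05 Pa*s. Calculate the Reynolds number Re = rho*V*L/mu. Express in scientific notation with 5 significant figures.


Step 1: Numerator = rho * V * L = 1.134 * 252.9 * 2.28 = 653.878008
Step 2: Re = 653.878008 / 1.51e-05
Step 3: Re = 4.3303e+07

4.3303e+07


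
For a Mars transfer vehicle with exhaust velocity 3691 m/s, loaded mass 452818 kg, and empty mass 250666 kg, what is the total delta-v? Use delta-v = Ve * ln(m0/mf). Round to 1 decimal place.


Step 1: Mass ratio m0/mf = 452818 / 250666 = 1.80646
Step 2: ln(1.80646) = 0.591369
Step 3: delta-v = 3691 * 0.591369 = 2182.7 m/s

2182.7


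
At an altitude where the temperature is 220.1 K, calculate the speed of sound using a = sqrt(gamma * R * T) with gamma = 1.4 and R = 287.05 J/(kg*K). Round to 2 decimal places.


Step 1: gamma * R * T = 1.4 * 287.05 * 220.1 = 88451.587
Step 2: a = sqrt(88451.587) = 297.41 m/s

297.41


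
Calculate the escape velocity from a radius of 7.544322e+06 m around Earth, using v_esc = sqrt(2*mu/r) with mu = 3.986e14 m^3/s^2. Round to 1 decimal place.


Step 1: 2*mu/r = 2 * 3.986e14 / 7.544322e+06 = 105668872.564
Step 2: v_esc = sqrt(105668872.564) = 10279.5 m/s

10279.5


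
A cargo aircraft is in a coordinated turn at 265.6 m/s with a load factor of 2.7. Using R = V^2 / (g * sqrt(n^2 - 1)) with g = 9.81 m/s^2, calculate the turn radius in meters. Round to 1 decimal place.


Step 1: V^2 = 265.6^2 = 70543.36
Step 2: n^2 - 1 = 2.7^2 - 1 = 6.29
Step 3: sqrt(6.29) = 2.507987
Step 4: R = 70543.36 / (9.81 * 2.507987) = 2867.2 m

2867.2


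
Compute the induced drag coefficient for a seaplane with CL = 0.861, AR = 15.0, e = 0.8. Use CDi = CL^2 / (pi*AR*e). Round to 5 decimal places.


Step 1: CL^2 = 0.861^2 = 0.741321
Step 2: pi * AR * e = 3.14159 * 15.0 * 0.8 = 37.699112
Step 3: CDi = 0.741321 / 37.699112 = 0.01966

0.01966


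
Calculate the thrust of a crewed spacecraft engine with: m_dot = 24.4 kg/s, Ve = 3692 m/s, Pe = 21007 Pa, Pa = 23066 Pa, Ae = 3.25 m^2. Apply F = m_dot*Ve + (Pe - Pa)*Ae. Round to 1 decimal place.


Step 1: Momentum thrust = m_dot * Ve = 24.4 * 3692 = 90084.8 N
Step 2: Pressure thrust = (Pe - Pa) * Ae = (21007 - 23066) * 3.25 = -6691.75 N
Step 3: Total thrust F = 90084.8 + -6691.75 = 83393.1 N

83393.1


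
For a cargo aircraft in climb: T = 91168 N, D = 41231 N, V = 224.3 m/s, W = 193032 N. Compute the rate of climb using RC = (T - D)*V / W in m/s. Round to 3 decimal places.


Step 1: Excess thrust = T - D = 91168 - 41231 = 49937 N
Step 2: Excess power = 49937 * 224.3 = 11200869.1 W
Step 3: RC = 11200869.1 / 193032 = 58.026 m/s

58.026


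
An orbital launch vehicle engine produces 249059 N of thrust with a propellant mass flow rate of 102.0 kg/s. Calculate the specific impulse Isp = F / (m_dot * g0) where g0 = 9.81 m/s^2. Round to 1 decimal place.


Step 1: m_dot * g0 = 102.0 * 9.81 = 1000.62
Step 2: Isp = 249059 / 1000.62 = 248.9 s

248.9


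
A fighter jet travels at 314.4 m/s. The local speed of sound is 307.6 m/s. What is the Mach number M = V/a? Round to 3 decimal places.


Step 1: M = V / a = 314.4 / 307.6
Step 2: M = 1.022

1.022


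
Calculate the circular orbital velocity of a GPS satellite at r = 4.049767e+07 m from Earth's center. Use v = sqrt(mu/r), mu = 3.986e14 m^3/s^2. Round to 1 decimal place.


Step 1: mu / r = 3.986e14 / 4.049767e+07 = 9842541.5586
Step 2: v = sqrt(9842541.5586) = 3137.3 m/s

3137.3


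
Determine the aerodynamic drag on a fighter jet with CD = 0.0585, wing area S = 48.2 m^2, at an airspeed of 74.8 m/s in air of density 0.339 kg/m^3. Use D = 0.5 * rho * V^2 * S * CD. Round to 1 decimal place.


Step 1: Dynamic pressure q = 0.5 * 0.339 * 74.8^2 = 948.3593 Pa
Step 2: Drag D = q * S * CD = 948.3593 * 48.2 * 0.0585
Step 3: D = 2674.1 N

2674.1


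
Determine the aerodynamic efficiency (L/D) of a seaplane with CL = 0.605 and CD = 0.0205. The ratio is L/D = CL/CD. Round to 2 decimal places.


Step 1: L/D = CL / CD = 0.605 / 0.0205
Step 2: L/D = 29.51

29.51


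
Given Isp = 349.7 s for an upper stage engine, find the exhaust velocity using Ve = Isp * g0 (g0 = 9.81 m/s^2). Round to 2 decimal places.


Step 1: Ve = Isp * g0 = 349.7 * 9.81
Step 2: Ve = 3430.56 m/s

3430.56


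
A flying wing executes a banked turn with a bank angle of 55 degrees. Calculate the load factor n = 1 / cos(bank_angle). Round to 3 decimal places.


Step 1: Convert 55 degrees to radians = 0.959931
Step 2: cos(55 deg) = 0.573576
Step 3: n = 1 / 0.573576 = 1.743

1.743


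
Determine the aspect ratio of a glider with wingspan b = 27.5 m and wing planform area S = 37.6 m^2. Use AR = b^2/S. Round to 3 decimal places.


Step 1: b^2 = 27.5^2 = 756.25
Step 2: AR = 756.25 / 37.6 = 20.113

20.113


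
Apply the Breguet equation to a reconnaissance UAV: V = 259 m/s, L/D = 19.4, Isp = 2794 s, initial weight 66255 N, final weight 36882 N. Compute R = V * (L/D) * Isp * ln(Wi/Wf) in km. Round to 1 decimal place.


Step 1: Coefficient = V * (L/D) * Isp = 259 * 19.4 * 2794 = 14038732.4 m
Step 2: Wi/Wf = 66255 / 36882 = 1.796405
Step 3: ln(1.796405) = 0.585787
Step 4: R = 14038732.4 * 0.585787 = 8223711.2 m = 8223.7 km

8223.7


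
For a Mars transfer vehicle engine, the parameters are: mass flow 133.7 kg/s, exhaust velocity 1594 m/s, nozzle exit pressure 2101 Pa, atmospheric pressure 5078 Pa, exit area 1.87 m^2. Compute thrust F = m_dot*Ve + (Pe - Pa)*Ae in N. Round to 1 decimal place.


Step 1: Momentum thrust = m_dot * Ve = 133.7 * 1594 = 213117.8 N
Step 2: Pressure thrust = (Pe - Pa) * Ae = (2101 - 5078) * 1.87 = -5566.99 N
Step 3: Total thrust F = 213117.8 + -5566.99 = 207550.8 N

207550.8


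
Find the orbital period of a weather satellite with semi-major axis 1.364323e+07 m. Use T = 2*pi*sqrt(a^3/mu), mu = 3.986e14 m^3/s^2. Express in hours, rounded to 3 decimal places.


Step 1: a^3 / mu = 2.539520e+21 / 3.986e14 = 6.371098e+06
Step 2: sqrt(6.371098e+06) = 2524.1035 s
Step 3: T = 2*pi * 2524.1035 = 15859.41 s
Step 4: T in hours = 15859.41 / 3600 = 4.405 hours

4.405


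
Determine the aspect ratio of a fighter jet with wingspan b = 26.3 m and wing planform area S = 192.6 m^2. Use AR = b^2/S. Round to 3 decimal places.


Step 1: b^2 = 26.3^2 = 691.69
Step 2: AR = 691.69 / 192.6 = 3.591

3.591


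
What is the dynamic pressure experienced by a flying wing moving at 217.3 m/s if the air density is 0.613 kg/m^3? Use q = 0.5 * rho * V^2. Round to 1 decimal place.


Step 1: V^2 = 217.3^2 = 47219.29
Step 2: q = 0.5 * 0.613 * 47219.29
Step 3: q = 14472.7 Pa

14472.7


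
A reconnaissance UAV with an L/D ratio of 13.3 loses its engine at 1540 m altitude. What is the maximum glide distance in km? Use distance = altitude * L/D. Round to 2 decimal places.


Step 1: Glide distance = altitude * L/D = 1540 * 13.3 = 20482.0 m
Step 2: Convert to km: 20482.0 / 1000 = 20.48 km

20.48


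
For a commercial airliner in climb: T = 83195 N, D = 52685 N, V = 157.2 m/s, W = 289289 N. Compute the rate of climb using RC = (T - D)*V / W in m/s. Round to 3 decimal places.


Step 1: Excess thrust = T - D = 83195 - 52685 = 30510 N
Step 2: Excess power = 30510 * 157.2 = 4796172.0 W
Step 3: RC = 4796172.0 / 289289 = 16.579 m/s

16.579


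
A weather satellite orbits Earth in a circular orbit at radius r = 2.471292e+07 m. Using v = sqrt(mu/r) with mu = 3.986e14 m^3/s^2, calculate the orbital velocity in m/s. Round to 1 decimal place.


Step 1: mu / r = 3.986e14 / 2.471292e+07 = 16129215.0017
Step 2: v = sqrt(16129215.0017) = 4016.1 m/s

4016.1


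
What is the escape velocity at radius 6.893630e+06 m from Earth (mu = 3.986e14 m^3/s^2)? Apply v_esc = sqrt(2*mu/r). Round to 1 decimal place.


Step 1: 2*mu/r = 2 * 3.986e14 / 6.893630e+06 = 115642992.1536
Step 2: v_esc = sqrt(115642992.1536) = 10753.7 m/s

10753.7


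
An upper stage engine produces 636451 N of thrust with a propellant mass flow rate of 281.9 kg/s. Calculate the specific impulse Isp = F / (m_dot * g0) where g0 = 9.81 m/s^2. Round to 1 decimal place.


Step 1: m_dot * g0 = 281.9 * 9.81 = 2765.44
Step 2: Isp = 636451 / 2765.44 = 230.1 s

230.1


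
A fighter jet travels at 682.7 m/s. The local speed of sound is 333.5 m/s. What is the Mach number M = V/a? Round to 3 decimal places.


Step 1: M = V / a = 682.7 / 333.5
Step 2: M = 2.047

2.047


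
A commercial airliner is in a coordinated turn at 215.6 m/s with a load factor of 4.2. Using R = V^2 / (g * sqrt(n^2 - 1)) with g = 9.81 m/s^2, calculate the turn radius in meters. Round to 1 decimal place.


Step 1: V^2 = 215.6^2 = 46483.36
Step 2: n^2 - 1 = 4.2^2 - 1 = 16.64
Step 3: sqrt(16.64) = 4.079216
Step 4: R = 46483.36 / (9.81 * 4.079216) = 1161.6 m

1161.6


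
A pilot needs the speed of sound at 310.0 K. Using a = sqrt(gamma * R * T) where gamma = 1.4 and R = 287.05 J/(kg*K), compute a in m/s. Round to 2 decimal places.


Step 1: gamma * R * T = 1.4 * 287.05 * 310.0 = 124579.7
Step 2: a = sqrt(124579.7) = 352.96 m/s

352.96


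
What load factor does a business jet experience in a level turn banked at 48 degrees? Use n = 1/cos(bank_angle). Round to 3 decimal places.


Step 1: Convert 48 degrees to radians = 0.837758
Step 2: cos(48 deg) = 0.669131
Step 3: n = 1 / 0.669131 = 1.494

1.494


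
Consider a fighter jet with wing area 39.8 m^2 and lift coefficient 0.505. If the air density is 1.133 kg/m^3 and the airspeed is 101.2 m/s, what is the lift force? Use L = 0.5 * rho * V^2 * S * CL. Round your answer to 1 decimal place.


Step 1: Calculate dynamic pressure q = 0.5 * 1.133 * 101.2^2 = 0.5 * 1.133 * 10241.44 = 5801.7758 Pa
Step 2: Multiply by wing area and lift coefficient: L = 5801.7758 * 39.8 * 0.505
Step 3: L = 230910.6752 * 0.505 = 116609.9 N

116609.9


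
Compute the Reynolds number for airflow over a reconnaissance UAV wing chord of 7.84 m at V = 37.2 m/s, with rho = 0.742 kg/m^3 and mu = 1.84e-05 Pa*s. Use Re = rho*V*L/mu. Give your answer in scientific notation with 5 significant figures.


Step 1: Numerator = rho * V * L = 0.742 * 37.2 * 7.84 = 216.402816
Step 2: Re = 216.402816 / 1.84e-05
Step 3: Re = 1.1761e+07

1.1761e+07


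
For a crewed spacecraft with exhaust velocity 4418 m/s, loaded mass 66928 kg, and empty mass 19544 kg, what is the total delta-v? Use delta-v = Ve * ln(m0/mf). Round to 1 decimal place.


Step 1: Mass ratio m0/mf = 66928 / 19544 = 3.424478
Step 2: ln(3.424478) = 1.230949
Step 3: delta-v = 4418 * 1.230949 = 5438.3 m/s

5438.3


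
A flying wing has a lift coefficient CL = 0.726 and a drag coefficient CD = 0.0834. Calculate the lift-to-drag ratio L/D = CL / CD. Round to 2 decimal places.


Step 1: L/D = CL / CD = 0.726 / 0.0834
Step 2: L/D = 8.71

8.71


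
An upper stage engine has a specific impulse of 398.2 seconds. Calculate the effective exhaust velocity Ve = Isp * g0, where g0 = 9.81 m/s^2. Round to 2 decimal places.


Step 1: Ve = Isp * g0 = 398.2 * 9.81
Step 2: Ve = 3906.34 m/s

3906.34


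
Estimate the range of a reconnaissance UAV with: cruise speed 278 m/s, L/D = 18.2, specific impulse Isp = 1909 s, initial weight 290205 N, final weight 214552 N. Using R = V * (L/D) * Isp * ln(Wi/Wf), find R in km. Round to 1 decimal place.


Step 1: Coefficient = V * (L/D) * Isp = 278 * 18.2 * 1909 = 9658776.4 m
Step 2: Wi/Wf = 290205 / 214552 = 1.352609
Step 3: ln(1.352609) = 0.302035
Step 4: R = 9658776.4 * 0.302035 = 2917292.7 m = 2917.3 km

2917.3


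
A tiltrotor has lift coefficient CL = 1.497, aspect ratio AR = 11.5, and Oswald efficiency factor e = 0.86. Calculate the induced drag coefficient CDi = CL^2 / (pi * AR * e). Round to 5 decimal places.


Step 1: CL^2 = 1.497^2 = 2.241009
Step 2: pi * AR * e = 3.14159 * 11.5 * 0.86 = 31.070351
Step 3: CDi = 2.241009 / 31.070351 = 0.07213

0.07213


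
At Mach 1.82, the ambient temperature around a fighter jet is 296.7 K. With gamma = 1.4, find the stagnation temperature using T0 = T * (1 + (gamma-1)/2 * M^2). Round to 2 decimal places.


Step 1: (gamma-1)/2 = 0.2
Step 2: M^2 = 3.3124
Step 3: 1 + 0.2 * 3.3124 = 1.66248
Step 4: T0 = 296.7 * 1.66248 = 493.26 K

493.26


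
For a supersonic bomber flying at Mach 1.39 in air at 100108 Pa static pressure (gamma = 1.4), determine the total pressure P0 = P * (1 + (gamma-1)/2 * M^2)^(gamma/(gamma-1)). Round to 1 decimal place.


Step 1: (gamma-1)/2 * M^2 = 0.2 * 1.9321 = 0.38642
Step 2: 1 + 0.38642 = 1.38642
Step 3: Exponent gamma/(gamma-1) = 3.5
Step 4: P0 = 100108 * 1.38642^3.5 = 314123.7 Pa

314123.7


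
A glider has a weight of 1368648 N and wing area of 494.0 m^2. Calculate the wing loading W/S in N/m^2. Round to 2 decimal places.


Step 1: Wing loading = W / S = 1368648 / 494.0
Step 2: Wing loading = 2770.54 N/m^2

2770.54


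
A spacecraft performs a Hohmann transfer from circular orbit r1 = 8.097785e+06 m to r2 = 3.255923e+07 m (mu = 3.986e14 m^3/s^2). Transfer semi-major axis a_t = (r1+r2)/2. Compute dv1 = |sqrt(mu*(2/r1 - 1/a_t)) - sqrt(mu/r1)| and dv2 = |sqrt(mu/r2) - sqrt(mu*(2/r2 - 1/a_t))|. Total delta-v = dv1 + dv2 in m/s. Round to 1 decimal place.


Step 1: Transfer semi-major axis a_t = (8.097785e+06 + 3.255923e+07) / 2 = 2.032851e+07 m
Step 2: v1 (circular at r1) = sqrt(mu/r1) = 7015.93 m/s
Step 3: v_t1 = sqrt(mu*(2/r1 - 1/a_t)) = 8879.12 m/s
Step 4: dv1 = |8879.12 - 7015.93| = 1863.18 m/s
Step 5: v2 (circular at r2) = 3498.9 m/s, v_t2 = 2208.32 m/s
Step 6: dv2 = |3498.9 - 2208.32| = 1290.58 m/s
Step 7: Total delta-v = 1863.18 + 1290.58 = 3153.8 m/s

3153.8


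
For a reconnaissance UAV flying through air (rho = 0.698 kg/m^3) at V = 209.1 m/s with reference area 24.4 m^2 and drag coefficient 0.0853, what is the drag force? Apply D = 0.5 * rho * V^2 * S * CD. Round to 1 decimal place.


Step 1: Dynamic pressure q = 0.5 * 0.698 * 209.1^2 = 15259.2607 Pa
Step 2: Drag D = q * S * CD = 15259.2607 * 24.4 * 0.0853
Step 3: D = 31759.4 N

31759.4


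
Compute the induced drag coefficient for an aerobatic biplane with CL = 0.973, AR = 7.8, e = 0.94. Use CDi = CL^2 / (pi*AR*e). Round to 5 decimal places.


Step 1: CL^2 = 0.973^2 = 0.946729
Step 2: pi * AR * e = 3.14159 * 7.8 * 0.94 = 23.034157
Step 3: CDi = 0.946729 / 23.034157 = 0.04110

0.04110


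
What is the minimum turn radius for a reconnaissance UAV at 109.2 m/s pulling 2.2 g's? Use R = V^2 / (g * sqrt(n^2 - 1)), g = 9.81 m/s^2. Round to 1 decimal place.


Step 1: V^2 = 109.2^2 = 11924.64
Step 2: n^2 - 1 = 2.2^2 - 1 = 3.84
Step 3: sqrt(3.84) = 1.959592
Step 4: R = 11924.64 / (9.81 * 1.959592) = 620.3 m

620.3


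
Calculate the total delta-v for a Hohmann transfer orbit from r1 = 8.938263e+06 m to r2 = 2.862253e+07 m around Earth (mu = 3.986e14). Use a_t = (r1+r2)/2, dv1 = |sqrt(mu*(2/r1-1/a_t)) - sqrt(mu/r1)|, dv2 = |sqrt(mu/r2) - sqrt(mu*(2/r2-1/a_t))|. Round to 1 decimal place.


Step 1: Transfer semi-major axis a_t = (8.938263e+06 + 2.862253e+07) / 2 = 1.878040e+07 m
Step 2: v1 (circular at r1) = sqrt(mu/r1) = 6677.93 m/s
Step 3: v_t1 = sqrt(mu*(2/r1 - 1/a_t)) = 8244.11 m/s
Step 4: dv1 = |8244.11 - 6677.93| = 1566.18 m/s
Step 5: v2 (circular at r2) = 3731.77 m/s, v_t2 = 2574.48 m/s
Step 6: dv2 = |3731.77 - 2574.48| = 1157.29 m/s
Step 7: Total delta-v = 1566.18 + 1157.29 = 2723.5 m/s

2723.5


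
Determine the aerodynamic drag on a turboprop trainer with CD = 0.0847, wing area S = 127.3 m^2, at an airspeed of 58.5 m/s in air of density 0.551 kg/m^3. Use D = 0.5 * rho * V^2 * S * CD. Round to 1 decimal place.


Step 1: Dynamic pressure q = 0.5 * 0.551 * 58.5^2 = 942.8299 Pa
Step 2: Drag D = q * S * CD = 942.8299 * 127.3 * 0.0847
Step 3: D = 10165.9 N

10165.9


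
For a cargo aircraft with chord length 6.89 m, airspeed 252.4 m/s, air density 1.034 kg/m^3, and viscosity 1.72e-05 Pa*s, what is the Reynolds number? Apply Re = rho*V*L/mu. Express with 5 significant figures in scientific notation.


Step 1: Numerator = rho * V * L = 1.034 * 252.4 * 6.89 = 1798.163224
Step 2: Re = 1798.163224 / 1.72e-05
Step 3: Re = 1.0454e+08

1.0454e+08


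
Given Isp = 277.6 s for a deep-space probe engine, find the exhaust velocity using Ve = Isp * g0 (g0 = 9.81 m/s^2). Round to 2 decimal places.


Step 1: Ve = Isp * g0 = 277.6 * 9.81
Step 2: Ve = 2723.26 m/s

2723.26


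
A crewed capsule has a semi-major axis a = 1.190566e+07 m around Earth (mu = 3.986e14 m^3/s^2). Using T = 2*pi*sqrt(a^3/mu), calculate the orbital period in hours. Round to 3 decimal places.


Step 1: a^3 / mu = 1.687565e+21 / 3.986e14 = 4.233730e+06
Step 2: sqrt(4.233730e+06) = 2057.6029 s
Step 3: T = 2*pi * 2057.6029 = 12928.3 s
Step 4: T in hours = 12928.3 / 3600 = 3.591 hours

3.591


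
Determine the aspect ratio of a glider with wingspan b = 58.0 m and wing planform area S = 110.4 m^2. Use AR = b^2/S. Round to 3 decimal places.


Step 1: b^2 = 58.0^2 = 3364.0
Step 2: AR = 3364.0 / 110.4 = 30.471

30.471


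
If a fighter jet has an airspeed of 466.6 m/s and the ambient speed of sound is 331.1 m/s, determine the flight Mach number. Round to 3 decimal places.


Step 1: M = V / a = 466.6 / 331.1
Step 2: M = 1.409

1.409


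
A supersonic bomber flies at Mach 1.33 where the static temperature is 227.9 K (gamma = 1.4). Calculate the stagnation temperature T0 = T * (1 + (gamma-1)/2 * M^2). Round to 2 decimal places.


Step 1: (gamma-1)/2 = 0.2
Step 2: M^2 = 1.7689
Step 3: 1 + 0.2 * 1.7689 = 1.35378
Step 4: T0 = 227.9 * 1.35378 = 308.53 K

308.53


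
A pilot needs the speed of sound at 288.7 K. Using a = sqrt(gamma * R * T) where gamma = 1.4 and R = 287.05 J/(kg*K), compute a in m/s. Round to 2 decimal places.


Step 1: gamma * R * T = 1.4 * 287.05 * 288.7 = 116019.869
Step 2: a = sqrt(116019.869) = 340.62 m/s

340.62


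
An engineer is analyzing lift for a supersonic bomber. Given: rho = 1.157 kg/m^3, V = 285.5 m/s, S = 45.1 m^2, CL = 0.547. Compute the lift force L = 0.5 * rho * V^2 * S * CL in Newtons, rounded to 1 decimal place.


Step 1: Calculate dynamic pressure q = 0.5 * 1.157 * 285.5^2 = 0.5 * 1.157 * 81510.25 = 47153.6796 Pa
Step 2: Multiply by wing area and lift coefficient: L = 47153.6796 * 45.1 * 0.547
Step 3: L = 2126630.9511 * 0.547 = 1163267.1 N

1163267.1


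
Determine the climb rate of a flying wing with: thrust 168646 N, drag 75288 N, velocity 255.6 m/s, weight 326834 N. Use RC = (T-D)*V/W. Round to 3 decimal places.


Step 1: Excess thrust = T - D = 168646 - 75288 = 93358 N
Step 2: Excess power = 93358 * 255.6 = 23862304.8 W
Step 3: RC = 23862304.8 / 326834 = 73.010 m/s

73.010


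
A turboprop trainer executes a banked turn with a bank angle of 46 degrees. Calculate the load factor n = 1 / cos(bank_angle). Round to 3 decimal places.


Step 1: Convert 46 degrees to radians = 0.802851
Step 2: cos(46 deg) = 0.694658
Step 3: n = 1 / 0.694658 = 1.440

1.440


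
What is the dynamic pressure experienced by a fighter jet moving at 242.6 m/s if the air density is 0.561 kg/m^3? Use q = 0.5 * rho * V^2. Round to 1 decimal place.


Step 1: V^2 = 242.6^2 = 58854.76
Step 2: q = 0.5 * 0.561 * 58854.76
Step 3: q = 16508.8 Pa

16508.8


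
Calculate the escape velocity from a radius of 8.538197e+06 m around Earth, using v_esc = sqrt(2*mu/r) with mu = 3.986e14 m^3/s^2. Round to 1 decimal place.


Step 1: 2*mu/r = 2 * 3.986e14 / 8.538197e+06 = 93368658.5119
Step 2: v_esc = sqrt(93368658.5119) = 9662.7 m/s

9662.7


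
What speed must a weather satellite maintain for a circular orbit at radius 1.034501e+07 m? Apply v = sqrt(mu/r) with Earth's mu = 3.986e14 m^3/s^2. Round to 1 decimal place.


Step 1: mu / r = 3.986e14 / 1.034501e+07 = 38530653.9095
Step 2: v = sqrt(38530653.9095) = 6207.3 m/s

6207.3


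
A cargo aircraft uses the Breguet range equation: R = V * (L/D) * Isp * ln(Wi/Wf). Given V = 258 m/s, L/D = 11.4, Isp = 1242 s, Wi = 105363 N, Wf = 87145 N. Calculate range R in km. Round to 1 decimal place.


Step 1: Coefficient = V * (L/D) * Isp = 258 * 11.4 * 1242 = 3652970.4 m
Step 2: Wi/Wf = 105363 / 87145 = 1.209054
Step 3: ln(1.209054) = 0.189838
Step 4: R = 3652970.4 * 0.189838 = 693473.1 m = 693.5 km

693.5


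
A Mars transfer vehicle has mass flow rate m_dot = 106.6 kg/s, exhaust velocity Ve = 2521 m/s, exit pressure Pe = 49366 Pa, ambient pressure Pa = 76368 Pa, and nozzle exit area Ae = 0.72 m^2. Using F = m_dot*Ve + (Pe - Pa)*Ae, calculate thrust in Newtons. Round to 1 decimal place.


Step 1: Momentum thrust = m_dot * Ve = 106.6 * 2521 = 268738.6 N
Step 2: Pressure thrust = (Pe - Pa) * Ae = (49366 - 76368) * 0.72 = -19441.44 N
Step 3: Total thrust F = 268738.6 + -19441.44 = 249297.2 N

249297.2


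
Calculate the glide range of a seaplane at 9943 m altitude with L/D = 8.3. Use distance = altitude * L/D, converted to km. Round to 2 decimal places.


Step 1: Glide distance = altitude * L/D = 9943 * 8.3 = 82526.9 m
Step 2: Convert to km: 82526.9 / 1000 = 82.53 km

82.53


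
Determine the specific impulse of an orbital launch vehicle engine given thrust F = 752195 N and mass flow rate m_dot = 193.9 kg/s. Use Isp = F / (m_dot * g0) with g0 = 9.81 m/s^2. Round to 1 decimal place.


Step 1: m_dot * g0 = 193.9 * 9.81 = 1902.16
Step 2: Isp = 752195 / 1902.16 = 395.4 s

395.4


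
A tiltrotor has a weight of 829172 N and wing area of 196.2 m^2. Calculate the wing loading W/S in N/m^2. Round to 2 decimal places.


Step 1: Wing loading = W / S = 829172 / 196.2
Step 2: Wing loading = 4226.16 N/m^2

4226.16


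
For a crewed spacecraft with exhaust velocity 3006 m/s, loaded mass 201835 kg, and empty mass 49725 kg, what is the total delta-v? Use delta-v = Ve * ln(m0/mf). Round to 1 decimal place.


Step 1: Mass ratio m0/mf = 201835 / 49725 = 4.059025
Step 2: ln(4.059025) = 1.400943
Step 3: delta-v = 3006 * 1.400943 = 4211.2 m/s

4211.2


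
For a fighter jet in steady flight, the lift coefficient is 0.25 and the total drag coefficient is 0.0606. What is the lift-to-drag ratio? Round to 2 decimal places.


Step 1: L/D = CL / CD = 0.25 / 0.0606
Step 2: L/D = 4.13

4.13


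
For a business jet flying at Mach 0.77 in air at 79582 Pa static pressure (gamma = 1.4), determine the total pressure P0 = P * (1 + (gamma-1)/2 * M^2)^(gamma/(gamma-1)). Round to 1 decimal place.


Step 1: (gamma-1)/2 * M^2 = 0.2 * 0.5929 = 0.11858
Step 2: 1 + 0.11858 = 1.11858
Step 3: Exponent gamma/(gamma-1) = 3.5
Step 4: P0 = 79582 * 1.11858^3.5 = 117801.1 Pa

117801.1


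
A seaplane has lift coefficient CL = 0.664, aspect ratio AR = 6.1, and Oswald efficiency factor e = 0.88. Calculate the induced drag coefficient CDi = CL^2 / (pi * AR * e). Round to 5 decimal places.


Step 1: CL^2 = 0.664^2 = 0.440896
Step 2: pi * AR * e = 3.14159 * 6.1 * 0.88 = 16.864069
Step 3: CDi = 0.440896 / 16.864069 = 0.02614

0.02614
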